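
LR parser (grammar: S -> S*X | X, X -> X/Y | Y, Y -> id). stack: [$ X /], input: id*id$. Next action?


no handle; shift 'id'
Action: shift


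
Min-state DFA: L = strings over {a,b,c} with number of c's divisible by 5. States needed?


Track (count of c) mod 5: states 0..4, accept at 0
Minimal DFA: 5 states


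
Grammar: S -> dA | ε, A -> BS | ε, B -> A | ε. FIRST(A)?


Per alternative of A: FIRST(BS) = {d, ε}; FIRST(ε) = {ε}
FIRST(A) = {d, ε}


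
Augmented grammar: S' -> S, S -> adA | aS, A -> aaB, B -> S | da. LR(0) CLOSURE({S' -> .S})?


Start: S' -> .S
For each item with dot before a nonterminal B, add B -> .γ for every B-production
Closure: [S' -> .S, S -> .adA, S -> .aS]


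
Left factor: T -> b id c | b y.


Common prefix: 'b'
Factored: T -> b T', T' -> id c | y


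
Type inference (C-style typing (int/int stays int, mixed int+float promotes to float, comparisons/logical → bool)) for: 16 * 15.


Operand types: int * int
Rule: mixed int/float promotes to float; int/int stays int
Result type: int


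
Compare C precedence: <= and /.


'/' is multiplicative (level 10); '<=' is relational (level 7)
Higher level binds tighter
'/' has higher precedence than '<='


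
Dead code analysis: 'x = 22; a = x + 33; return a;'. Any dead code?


x is read by a's definition; a is returned
No dead code


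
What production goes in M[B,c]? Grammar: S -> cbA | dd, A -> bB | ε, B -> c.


For [B, c]: 'c' ∈ FIRST(c)
Entry: B -> c


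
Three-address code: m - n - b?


Break into single-operator statements:
t1 = m - n
t2 = t1 - b


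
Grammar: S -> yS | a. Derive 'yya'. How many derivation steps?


Derivation: S => yS => yyS => yya
Steps: 3


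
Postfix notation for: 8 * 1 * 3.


Left to right (same or higher precedence on left)
Postfix: 8 1 * 3 *


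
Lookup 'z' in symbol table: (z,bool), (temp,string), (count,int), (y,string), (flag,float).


Lookup 'z' → type bool


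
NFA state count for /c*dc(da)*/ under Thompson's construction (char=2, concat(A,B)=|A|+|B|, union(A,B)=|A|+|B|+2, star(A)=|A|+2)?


Syntax tree has 5 char leaf(s), 0 union(s), 2 star(s)
chars contribute 5×2 = 10; each union adds +2; each star adds +2
Total: 10 + 0 + 4 = 14 states


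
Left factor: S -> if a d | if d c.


Common prefix: 'if'
Factored: S -> if S', S' -> a d | d c


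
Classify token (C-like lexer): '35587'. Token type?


Pattern: digits only
Type: INTEGER_LITERAL


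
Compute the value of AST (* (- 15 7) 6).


Evaluate inner: (- 15 7) = 8
Evaluate root: (* 8 6) = 48
Result: 48


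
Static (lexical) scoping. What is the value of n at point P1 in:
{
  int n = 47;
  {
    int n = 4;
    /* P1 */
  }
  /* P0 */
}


n declared in the same block as P1
n = 4


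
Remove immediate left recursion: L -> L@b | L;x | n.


Left-recursive alternatives: L@b, L;x; non-recursive: n
Introduce L': L -> nL', L' -> @bL' | ;xL' | ε


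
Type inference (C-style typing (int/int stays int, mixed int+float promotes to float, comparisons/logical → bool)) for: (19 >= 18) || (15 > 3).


Operand types: bool || bool
Rule: logical operators take bool operands and yield bool
Result type: bool


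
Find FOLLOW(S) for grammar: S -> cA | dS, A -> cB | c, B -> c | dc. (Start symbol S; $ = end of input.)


$ ∈ FOLLOW(S). For each A -> αBβ: add FIRST(β)\{ε} to FOLLOW(B); if β nullable, add FOLLOW(A).
FOLLOW(S) = {$}


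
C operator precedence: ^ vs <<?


'<<' is shift (level 8); '^' is bitwise XOR (level 4)
Higher level binds tighter
'<<' has higher precedence than '^'


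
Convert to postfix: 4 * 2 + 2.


Left to right (same or higher precedence on left)
Postfix: 4 2 * 2 +


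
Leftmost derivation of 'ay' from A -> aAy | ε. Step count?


Derivation: A => aAy => ay
Steps: 2


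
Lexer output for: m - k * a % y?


Scan left to right, longest-match per lexeme
Tokens: ID(m), OP(-), ID(k), OP(*), ID(a), OP(%), ID(y)


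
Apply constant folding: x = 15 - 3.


15 - 3 = 12 at compile time
Optimized: x = 12


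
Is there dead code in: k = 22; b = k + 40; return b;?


k is read by b's definition; b is returned
No dead code


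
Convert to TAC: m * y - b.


Break into single-operator statements:
t1 = m * y
t2 = t1 - b


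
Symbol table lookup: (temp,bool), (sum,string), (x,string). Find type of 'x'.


Lookup 'x' → type string


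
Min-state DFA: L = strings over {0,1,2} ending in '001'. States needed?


Track the longest suffix of input matching a prefix of '001': 4 classes (prefixes of length 0..3)
Minimal DFA: 4 states


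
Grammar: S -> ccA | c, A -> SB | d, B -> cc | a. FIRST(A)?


Per alternative of A: FIRST(SB) = {c}; FIRST(d) = {d}
FIRST(A) = {c, d}


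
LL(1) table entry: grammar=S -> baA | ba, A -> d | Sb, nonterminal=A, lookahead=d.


For [A, d]: 'd' ∈ FIRST(d)
Entry: A -> d


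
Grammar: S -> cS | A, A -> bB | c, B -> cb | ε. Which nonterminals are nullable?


A nonterminal is nullable iff some alternative derives ε (directly, or every symbol in it is nullable)
Nullable: {B}


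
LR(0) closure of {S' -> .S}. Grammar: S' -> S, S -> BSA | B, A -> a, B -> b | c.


Start: S' -> .S
For each item with dot before a nonterminal B, add B -> .γ for every B-production
Closure: [S' -> .S, S -> .BSA, S -> .B, B -> .b, B -> .c]


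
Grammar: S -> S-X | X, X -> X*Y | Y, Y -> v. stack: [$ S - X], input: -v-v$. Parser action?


handle 'S-X' on top; lookahead ∈ FOLLOW(S) = {-, $}
Action: reduce (S -> S-X)


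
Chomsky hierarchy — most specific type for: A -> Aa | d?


Left-linear: every RHS is a terminal or one nonterminal followed by a terminal
Classification: Type 3 (Regular)


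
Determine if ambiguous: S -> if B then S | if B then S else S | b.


dangling else: 'if B then if B then b else b' parses two ways
Ambiguous


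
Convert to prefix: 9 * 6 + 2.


left-to-right (same/higher precedence on left): tree is (+ (* 9 6) 2)
Prefix: + * 9 6 2


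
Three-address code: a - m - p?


Break into single-operator statements:
t1 = a - m
t2 = t1 - p


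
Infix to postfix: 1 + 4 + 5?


Left to right (same or higher precedence on left)
Postfix: 1 4 + 5 +


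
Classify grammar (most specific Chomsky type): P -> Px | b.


Left-linear: every RHS is a terminal or one nonterminal followed by a terminal
Classification: Type 3 (Regular)


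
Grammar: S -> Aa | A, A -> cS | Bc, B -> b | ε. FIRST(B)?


Per alternative of B: FIRST(b) = {b}; FIRST(ε) = {ε}
FIRST(B) = {b, ε}


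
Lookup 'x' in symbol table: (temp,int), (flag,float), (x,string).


Lookup 'x' → type string


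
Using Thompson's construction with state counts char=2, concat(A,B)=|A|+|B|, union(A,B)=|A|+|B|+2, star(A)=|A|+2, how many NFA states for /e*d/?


Syntax tree has 2 char leaf(s), 0 union(s), 1 star(s)
chars contribute 2×2 = 4; each union adds +2; each star adds +2
Total: 4 + 0 + 2 = 6 states


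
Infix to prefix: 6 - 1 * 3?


'*' binds tighter: tree is (- 6 (* 1 3))
Prefix: - 6 * 1 3


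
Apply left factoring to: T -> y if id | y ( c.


Common prefix: 'y'
Factored: T -> y T', T' -> if id | ( c


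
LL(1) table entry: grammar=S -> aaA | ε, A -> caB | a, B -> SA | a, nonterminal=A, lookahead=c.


For [A, c]: 'c' ∈ FIRST(caB)
Entry: A -> caB


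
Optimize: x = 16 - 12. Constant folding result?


16 - 12 = 4 at compile time
Optimized: x = 4


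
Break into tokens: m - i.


Scan left to right, longest-match per lexeme
Tokens: ID(m), OP(-), ID(i)


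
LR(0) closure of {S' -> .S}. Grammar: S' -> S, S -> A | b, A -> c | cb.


Start: S' -> .S
For each item with dot before a nonterminal B, add B -> .γ for every B-production
Closure: [S' -> .S, S -> .A, S -> .b, A -> .c, A -> .cb]


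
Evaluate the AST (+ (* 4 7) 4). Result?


Evaluate inner: (* 4 7) = 28
Evaluate root: (+ 28 4) = 32
Result: 32


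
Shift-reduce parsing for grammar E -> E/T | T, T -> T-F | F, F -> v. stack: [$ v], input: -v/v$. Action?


'v' on top is the handle for F -> v
Action: reduce (F -> v)


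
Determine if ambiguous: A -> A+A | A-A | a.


'a+a-a' has two parse trees (no precedence encoded between + and -)
Ambiguous


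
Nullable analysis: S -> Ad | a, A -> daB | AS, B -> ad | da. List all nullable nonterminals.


A nonterminal is nullable iff some alternative derives ε (directly, or every symbol in it is nullable)
Nullable: {}


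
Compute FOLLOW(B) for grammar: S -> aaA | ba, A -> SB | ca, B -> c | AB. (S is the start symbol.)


$ ∈ FOLLOW(S). For each A -> αBβ: add FIRST(β)\{ε} to FOLLOW(B); if β nullable, add FOLLOW(A).
FOLLOW(B) = {$, a, b, c}


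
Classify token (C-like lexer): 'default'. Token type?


Pattern: reserved word
Type: KEYWORD


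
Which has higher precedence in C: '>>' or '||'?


'>>' is shift (level 8); '||' is logical OR (level 1)
Higher level binds tighter
'>>' has higher precedence than '||'


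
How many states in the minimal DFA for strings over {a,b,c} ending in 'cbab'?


Track the longest suffix of input matching a prefix of 'cbab': 5 classes (prefixes of length 0..4)
Minimal DFA: 5 states


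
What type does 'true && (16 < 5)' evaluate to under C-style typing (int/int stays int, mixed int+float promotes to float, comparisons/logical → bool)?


Operand types: bool && bool
Rule: logical operators take bool operands and yield bool
Result type: bool


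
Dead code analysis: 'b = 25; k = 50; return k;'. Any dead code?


b is assigned but never read
Dead: 'b = 25'


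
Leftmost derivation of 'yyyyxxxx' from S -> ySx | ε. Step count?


Derivation: S => ySx => yySxx => yyySxxx => yyyySxxxx => yyyyxxxx
Steps: 5


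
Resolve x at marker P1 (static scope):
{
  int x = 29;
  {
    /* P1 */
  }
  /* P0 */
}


P1's block does not declare x; resolves to the enclosing declaration at depth 0
x = 29


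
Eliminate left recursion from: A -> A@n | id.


Left-recursive alternatives: A@n; non-recursive: id
Introduce A': A -> idA', A' -> @nA' | ε


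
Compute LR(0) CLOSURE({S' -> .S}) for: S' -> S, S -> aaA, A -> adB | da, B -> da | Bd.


Start: S' -> .S
For each item with dot before a nonterminal B, add B -> .γ for every B-production
Closure: [S' -> .S, S -> .aaA]


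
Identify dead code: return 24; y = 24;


statement follows a return and is unreachable
Dead: 'y = 24'


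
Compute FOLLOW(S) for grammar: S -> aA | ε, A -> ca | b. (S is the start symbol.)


$ ∈ FOLLOW(S). For each A -> αBβ: add FIRST(β)\{ε} to FOLLOW(B); if β nullable, add FOLLOW(A).
FOLLOW(S) = {$}


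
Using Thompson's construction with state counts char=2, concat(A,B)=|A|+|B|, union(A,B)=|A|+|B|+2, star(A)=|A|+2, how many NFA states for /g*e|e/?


Syntax tree has 3 char leaf(s), 1 union(s), 1 star(s)
chars contribute 3×2 = 6; each union adds +2; each star adds +2
Total: 6 + 2 + 2 = 10 states


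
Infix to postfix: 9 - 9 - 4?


Left to right (same or higher precedence on left)
Postfix: 9 9 - 4 -


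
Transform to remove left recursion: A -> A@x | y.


Left-recursive alternatives: A@x; non-recursive: y
Introduce A': A -> yA', A' -> @xA' | ε


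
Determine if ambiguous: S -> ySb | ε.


balanced y^n…b^n: each string has a unique parse
Unambiguous


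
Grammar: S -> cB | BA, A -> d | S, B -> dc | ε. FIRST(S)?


Per alternative of S: FIRST(cB) = {c}; FIRST(BA) = {c, d}
FIRST(S) = {c, d}


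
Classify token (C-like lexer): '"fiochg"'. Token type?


Pattern: double-quoted sequence
Type: STRING_LITERAL


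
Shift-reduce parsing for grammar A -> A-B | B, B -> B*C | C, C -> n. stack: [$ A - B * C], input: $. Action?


handle 'B*C' on top
Action: reduce (B -> B*C)


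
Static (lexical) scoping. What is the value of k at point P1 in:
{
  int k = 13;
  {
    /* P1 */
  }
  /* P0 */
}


P1's block does not declare k; resolves to the enclosing declaration at depth 0
k = 13


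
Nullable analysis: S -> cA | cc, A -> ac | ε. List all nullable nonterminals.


A nonterminal is nullable iff some alternative derives ε (directly, or every symbol in it is nullable)
Nullable: {A}


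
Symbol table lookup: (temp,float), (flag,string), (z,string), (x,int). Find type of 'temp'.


Lookup 'temp' → type float


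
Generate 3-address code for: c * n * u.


Break into single-operator statements:
t1 = c * n
t2 = t1 * u


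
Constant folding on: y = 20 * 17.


20 * 17 = 340 at compile time
Optimized: y = 340


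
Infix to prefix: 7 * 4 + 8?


left-to-right (same/higher precedence on left): tree is (+ (* 7 4) 8)
Prefix: + * 7 4 8


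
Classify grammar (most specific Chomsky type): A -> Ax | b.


Left-linear: every RHS is a terminal or one nonterminal followed by a terminal
Classification: Type 3 (Regular)


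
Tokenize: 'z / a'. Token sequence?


Scan left to right, longest-match per lexeme
Tokens: ID(z), OP(/), ID(a)


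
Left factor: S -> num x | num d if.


Common prefix: 'num'
Factored: S -> num S', S' -> x | d if


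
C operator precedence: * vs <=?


'*' is multiplicative (level 10); '<=' is relational (level 7)
Higher level binds tighter
'*' has higher precedence than '<='


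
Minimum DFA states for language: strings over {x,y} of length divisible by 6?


Track length mod 6: states 0..5, accept at 0
Minimal DFA: 6 states


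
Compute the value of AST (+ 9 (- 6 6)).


Evaluate inner: (- 6 6) = 0
Evaluate root: (+ 9 0) = 9
Result: 9


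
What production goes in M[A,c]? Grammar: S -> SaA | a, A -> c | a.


For [A, c]: 'c' ∈ FIRST(c)
Entry: A -> c


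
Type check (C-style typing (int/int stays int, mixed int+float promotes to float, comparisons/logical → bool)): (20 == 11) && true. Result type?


Operand types: bool && bool
Rule: logical operators take bool operands and yield bool
Result type: bool


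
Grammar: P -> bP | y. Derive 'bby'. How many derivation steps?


Derivation: P => bP => bbP => bby
Steps: 3


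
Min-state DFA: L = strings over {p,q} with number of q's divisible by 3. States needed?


Track (count of q) mod 3: states 0..2, accept at 0
Minimal DFA: 3 states


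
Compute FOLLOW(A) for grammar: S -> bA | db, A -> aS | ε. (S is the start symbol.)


$ ∈ FOLLOW(S). For each A -> αBβ: add FIRST(β)\{ε} to FOLLOW(B); if β nullable, add FOLLOW(A).
FOLLOW(A) = {$}


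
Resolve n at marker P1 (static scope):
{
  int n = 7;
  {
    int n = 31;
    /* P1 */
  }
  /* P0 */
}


n declared in the same block as P1
n = 31


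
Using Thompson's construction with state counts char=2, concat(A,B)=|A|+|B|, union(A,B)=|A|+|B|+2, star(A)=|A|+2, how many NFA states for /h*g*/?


Syntax tree has 2 char leaf(s), 0 union(s), 2 star(s)
chars contribute 2×2 = 4; each union adds +2; each star adds +2
Total: 4 + 0 + 4 = 8 states


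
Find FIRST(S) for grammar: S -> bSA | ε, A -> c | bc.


Per alternative of S: FIRST(bSA) = {b}; FIRST(ε) = {ε}
FIRST(S) = {b, ε}


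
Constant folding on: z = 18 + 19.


18 + 19 = 37 at compile time
Optimized: z = 37


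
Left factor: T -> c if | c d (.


Common prefix: 'c'
Factored: T -> c T', T' -> if | d (


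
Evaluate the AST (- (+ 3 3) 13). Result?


Evaluate inner: (+ 3 3) = 6
Evaluate root: (- 6 13) = -7
Result: -7


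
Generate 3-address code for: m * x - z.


Break into single-operator statements:
t1 = m * x
t2 = t1 - z


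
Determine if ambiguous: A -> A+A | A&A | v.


'v+v&v' has two parse trees (no precedence encoded between + and &)
Ambiguous


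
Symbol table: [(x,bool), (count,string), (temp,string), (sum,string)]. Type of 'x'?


Lookup 'x' → type bool


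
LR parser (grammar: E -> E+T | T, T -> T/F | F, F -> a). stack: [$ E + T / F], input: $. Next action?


handle 'T/F' on top
Action: reduce (T -> T/F)


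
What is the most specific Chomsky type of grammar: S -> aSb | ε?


Single nonterminal LHS, but a^n b^n is not regular
Classification: Type 2 (Context-Free)


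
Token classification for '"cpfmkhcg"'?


Pattern: double-quoted sequence
Type: STRING_LITERAL


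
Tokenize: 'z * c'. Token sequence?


Scan left to right, longest-match per lexeme
Tokens: ID(z), OP(*), ID(c)


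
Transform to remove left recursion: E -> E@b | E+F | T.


Left-recursive alternatives: E@b, E+F; non-recursive: T
Introduce E': E -> TE', E' -> @bE' | +FE' | ε


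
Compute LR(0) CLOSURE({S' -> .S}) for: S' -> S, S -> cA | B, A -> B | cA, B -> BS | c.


Start: S' -> .S
For each item with dot before a nonterminal B, add B -> .γ for every B-production
Closure: [S' -> .S, S -> .cA, S -> .B, B -> .BS, B -> .c]


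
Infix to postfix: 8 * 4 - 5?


Left to right (same or higher precedence on left)
Postfix: 8 4 * 5 -


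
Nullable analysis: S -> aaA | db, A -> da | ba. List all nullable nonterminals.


A nonterminal is nullable iff some alternative derives ε (directly, or every symbol in it is nullable)
Nullable: {}


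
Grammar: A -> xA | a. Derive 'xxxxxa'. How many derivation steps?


Derivation: A => xA => xxA => xxxA => xxxxA => xxxxxA => xxxxxa
Steps: 6


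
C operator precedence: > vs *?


'*' is multiplicative (level 10); '>' is relational (level 7)
Higher level binds tighter
'*' has higher precedence than '>'


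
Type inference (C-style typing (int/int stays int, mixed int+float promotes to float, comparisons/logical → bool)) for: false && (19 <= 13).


Operand types: bool && bool
Rule: logical operators take bool operands and yield bool
Result type: bool


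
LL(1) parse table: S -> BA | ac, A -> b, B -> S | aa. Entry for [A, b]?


For [A, b]: 'b' ∈ FIRST(b)
Entry: A -> b


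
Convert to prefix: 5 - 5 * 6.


'*' binds tighter: tree is (- 5 (* 5 6))
Prefix: - 5 * 5 6


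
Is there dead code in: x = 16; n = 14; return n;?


x is assigned but never read
Dead: 'x = 16'


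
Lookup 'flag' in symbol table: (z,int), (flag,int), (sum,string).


Lookup 'flag' → type int


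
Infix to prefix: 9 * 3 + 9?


left-to-right (same/higher precedence on left): tree is (+ (* 9 3) 9)
Prefix: + * 9 3 9


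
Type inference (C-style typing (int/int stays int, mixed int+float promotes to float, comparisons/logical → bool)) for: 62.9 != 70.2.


Operand types: float != float
Rule: comparison yields bool
Result type: bool


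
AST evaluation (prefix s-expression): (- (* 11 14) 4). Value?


Evaluate inner: (* 11 14) = 154
Evaluate root: (- 154 4) = 150
Result: 150


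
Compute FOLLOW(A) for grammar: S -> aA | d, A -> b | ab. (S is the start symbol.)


$ ∈ FOLLOW(S). For each A -> αBβ: add FIRST(β)\{ε} to FOLLOW(B); if β nullable, add FOLLOW(A).
FOLLOW(A) = {$}


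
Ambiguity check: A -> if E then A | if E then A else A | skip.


dangling else: 'if E then if E then skip else skip' parses two ways
Ambiguous


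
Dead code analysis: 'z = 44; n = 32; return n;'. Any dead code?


z is assigned but never read
Dead: 'z = 44'


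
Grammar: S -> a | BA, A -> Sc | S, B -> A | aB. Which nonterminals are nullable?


A nonterminal is nullable iff some alternative derives ε (directly, or every symbol in it is nullable)
Nullable: {}


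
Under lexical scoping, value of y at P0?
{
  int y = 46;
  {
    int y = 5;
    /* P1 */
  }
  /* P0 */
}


y declared in the same block as P0
y = 46


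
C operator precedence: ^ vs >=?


'>=' is relational (level 7); '^' is bitwise XOR (level 4)
Higher level binds tighter
'>=' has higher precedence than '^'


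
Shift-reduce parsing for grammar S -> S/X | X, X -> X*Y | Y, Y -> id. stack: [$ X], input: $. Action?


lookahead ∉ {*} so X won't extend; reduce S -> X
Action: reduce (S -> X)


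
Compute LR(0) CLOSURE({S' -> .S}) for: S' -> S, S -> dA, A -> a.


Start: S' -> .S
For each item with dot before a nonterminal B, add B -> .γ for every B-production
Closure: [S' -> .S, S -> .dA]


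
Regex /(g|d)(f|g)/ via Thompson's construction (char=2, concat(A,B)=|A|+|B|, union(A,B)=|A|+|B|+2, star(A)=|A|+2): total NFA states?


Syntax tree has 4 char leaf(s), 2 union(s), 0 star(s)
chars contribute 4×2 = 8; each union adds +2; each star adds +2
Total: 8 + 4 + 0 = 12 states


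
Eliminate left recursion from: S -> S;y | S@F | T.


Left-recursive alternatives: S;y, S@F; non-recursive: T
Introduce S': S -> TS', S' -> ;yS' | @FS' | ε


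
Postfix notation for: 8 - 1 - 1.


Left to right (same or higher precedence on left)
Postfix: 8 1 - 1 -


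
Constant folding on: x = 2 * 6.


2 * 6 = 12 at compile time
Optimized: x = 12


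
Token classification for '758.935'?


Pattern: digits with a decimal point
Type: FLOAT_LITERAL


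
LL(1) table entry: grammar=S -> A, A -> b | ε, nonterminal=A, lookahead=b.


For [A, b]: 'b' ∈ FIRST(b)
Entry: A -> b


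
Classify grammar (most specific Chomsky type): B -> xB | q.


Right-linear: every RHS is a terminal or a terminal followed by one nonterminal
Classification: Type 3 (Regular)


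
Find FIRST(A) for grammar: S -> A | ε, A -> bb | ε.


Per alternative of A: FIRST(bb) = {b}; FIRST(ε) = {ε}
FIRST(A) = {b, ε}


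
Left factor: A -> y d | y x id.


Common prefix: 'y'
Factored: A -> y A', A' -> d | x id


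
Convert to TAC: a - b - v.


Break into single-operator statements:
t1 = a - b
t2 = t1 - v


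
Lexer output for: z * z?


Scan left to right, longest-match per lexeme
Tokens: ID(z), OP(*), ID(z)


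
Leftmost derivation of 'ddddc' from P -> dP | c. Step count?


Derivation: P => dP => ddP => dddP => ddddP => ddddc
Steps: 5


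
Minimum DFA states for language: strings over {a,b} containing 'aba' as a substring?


KMP-style automaton: 3 progress states + 1 absorbing accept = 4
Minimal DFA: 4 states


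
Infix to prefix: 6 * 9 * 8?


left-to-right (same/higher precedence on left): tree is (* (* 6 9) 8)
Prefix: * * 6 9 8


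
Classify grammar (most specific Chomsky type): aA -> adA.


LHS has context (more than one symbol) and |LHS| ≤ |RHS|
Classification: Type 1 (Context-Sensitive)


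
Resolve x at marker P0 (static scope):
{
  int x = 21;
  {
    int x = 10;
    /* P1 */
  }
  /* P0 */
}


x declared in the same block as P0
x = 21


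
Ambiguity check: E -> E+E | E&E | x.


'x+x&x' has two parse trees (no precedence encoded between + and &)
Ambiguous


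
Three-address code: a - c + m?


Break into single-operator statements:
t1 = a - c
t2 = t1 + m


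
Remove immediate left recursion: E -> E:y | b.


Left-recursive alternatives: E:y; non-recursive: b
Introduce E': E -> bE', E' -> :yE' | ε


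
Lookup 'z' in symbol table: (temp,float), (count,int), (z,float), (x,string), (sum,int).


Lookup 'z' → type float


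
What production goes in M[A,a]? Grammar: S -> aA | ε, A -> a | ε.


For [A, a]: 'a' ∈ FIRST(a)
Entry: A -> a


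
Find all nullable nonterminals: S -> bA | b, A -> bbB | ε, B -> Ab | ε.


A nonterminal is nullable iff some alternative derives ε (directly, or every symbol in it is nullable)
Nullable: {A, B}


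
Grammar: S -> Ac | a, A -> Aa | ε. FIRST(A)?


Per alternative of A: FIRST(Aa) = {a}; FIRST(ε) = {ε}
FIRST(A) = {a, ε}


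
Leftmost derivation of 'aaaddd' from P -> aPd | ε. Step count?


Derivation: P => aPd => aaPdd => aaaPddd => aaaddd
Steps: 4


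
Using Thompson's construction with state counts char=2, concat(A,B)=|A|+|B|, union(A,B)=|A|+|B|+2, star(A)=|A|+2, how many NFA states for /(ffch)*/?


Syntax tree has 4 char leaf(s), 0 union(s), 1 star(s)
chars contribute 4×2 = 8; each union adds +2; each star adds +2
Total: 8 + 0 + 2 = 10 states


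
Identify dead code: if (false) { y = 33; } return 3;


condition is constant false, so the whole block is unreachable
Dead: 'if (false) { y = 33; }'


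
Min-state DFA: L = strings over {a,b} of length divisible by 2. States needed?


Track length mod 2: states 0..1, accept at 0
Minimal DFA: 2 states


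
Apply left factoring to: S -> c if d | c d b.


Common prefix: 'c'
Factored: S -> c S', S' -> if d | d b


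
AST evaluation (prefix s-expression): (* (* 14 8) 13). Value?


Evaluate inner: (* 14 8) = 112
Evaluate root: (* 112 13) = 1456
Result: 1456


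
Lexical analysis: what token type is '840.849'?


Pattern: digits with a decimal point
Type: FLOAT_LITERAL


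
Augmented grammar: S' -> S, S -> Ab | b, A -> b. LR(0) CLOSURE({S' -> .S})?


Start: S' -> .S
For each item with dot before a nonterminal B, add B -> .γ for every B-production
Closure: [S' -> .S, S -> .Ab, S -> .b, A -> .b]


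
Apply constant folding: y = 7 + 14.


7 + 14 = 21 at compile time
Optimized: y = 21


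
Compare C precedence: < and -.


'-' is additive (level 9); '<' is relational (level 7)
Higher level binds tighter
'-' has higher precedence than '<'


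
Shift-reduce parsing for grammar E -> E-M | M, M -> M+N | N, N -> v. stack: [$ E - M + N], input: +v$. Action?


handle 'M+N' on top
Action: reduce (M -> M+N)


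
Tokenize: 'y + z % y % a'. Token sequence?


Scan left to right, longest-match per lexeme
Tokens: ID(y), OP(+), ID(z), OP(%), ID(y), OP(%), ID(a)


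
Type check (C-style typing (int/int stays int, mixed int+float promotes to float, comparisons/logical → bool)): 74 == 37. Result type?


Operand types: int == int
Rule: comparison yields bool
Result type: bool


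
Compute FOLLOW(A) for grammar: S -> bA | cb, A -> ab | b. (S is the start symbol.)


$ ∈ FOLLOW(S). For each A -> αBβ: add FIRST(β)\{ε} to FOLLOW(B); if β nullable, add FOLLOW(A).
FOLLOW(A) = {$}


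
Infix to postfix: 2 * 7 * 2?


Left to right (same or higher precedence on left)
Postfix: 2 7 * 2 *


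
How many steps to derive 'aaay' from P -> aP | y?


Derivation: P => aP => aaP => aaaP => aaay
Steps: 4


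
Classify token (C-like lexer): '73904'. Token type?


Pattern: digits only
Type: INTEGER_LITERAL


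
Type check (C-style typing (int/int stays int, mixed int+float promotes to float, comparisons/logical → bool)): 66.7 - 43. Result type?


Operand types: float - int
Rule: mixed int/float promotes to float; int/int stays int
Result type: float


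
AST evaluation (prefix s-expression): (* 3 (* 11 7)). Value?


Evaluate inner: (* 11 7) = 77
Evaluate root: (* 3 77) = 231
Result: 231


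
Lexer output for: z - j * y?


Scan left to right, longest-match per lexeme
Tokens: ID(z), OP(-), ID(j), OP(*), ID(y)


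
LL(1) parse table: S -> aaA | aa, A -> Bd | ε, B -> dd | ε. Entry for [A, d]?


For [A, d]: 'd' ∈ FIRST(Bd)
Entry: A -> Bd


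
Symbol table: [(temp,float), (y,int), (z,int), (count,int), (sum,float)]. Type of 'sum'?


Lookup 'sum' → type float


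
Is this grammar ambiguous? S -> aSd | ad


balanced a^n…d^n: each string has a unique parse
Unambiguous


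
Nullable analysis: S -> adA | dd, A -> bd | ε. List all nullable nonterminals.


A nonterminal is nullable iff some alternative derives ε (directly, or every symbol in it is nullable)
Nullable: {A}


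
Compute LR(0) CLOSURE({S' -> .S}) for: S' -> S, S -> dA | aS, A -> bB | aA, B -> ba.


Start: S' -> .S
For each item with dot before a nonterminal B, add B -> .γ for every B-production
Closure: [S' -> .S, S -> .dA, S -> .aS]


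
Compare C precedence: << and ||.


'<<' is shift (level 8); '||' is logical OR (level 1)
Higher level binds tighter
'<<' has higher precedence than '||'


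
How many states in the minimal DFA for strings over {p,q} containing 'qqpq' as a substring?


KMP-style automaton: 4 progress states + 1 absorbing accept = 5
Minimal DFA: 5 states


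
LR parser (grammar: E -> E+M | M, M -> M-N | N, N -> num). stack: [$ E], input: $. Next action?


start symbol E on stack, input exhausted
Action: accept


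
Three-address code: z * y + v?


Break into single-operator statements:
t1 = z * y
t2 = t1 + v


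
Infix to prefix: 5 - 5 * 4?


'*' binds tighter: tree is (- 5 (* 5 4))
Prefix: - 5 * 5 4


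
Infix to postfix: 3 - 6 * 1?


* has higher precedence, evaluate 6*1 first
Postfix: 3 6 1 * -


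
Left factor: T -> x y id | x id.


Common prefix: 'x'
Factored: T -> x T', T' -> y id | id


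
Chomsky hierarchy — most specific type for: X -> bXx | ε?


Single nonterminal LHS, but b^n x^n is not regular
Classification: Type 2 (Context-Free)


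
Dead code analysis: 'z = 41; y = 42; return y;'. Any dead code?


z is assigned but never read
Dead: 'z = 41'


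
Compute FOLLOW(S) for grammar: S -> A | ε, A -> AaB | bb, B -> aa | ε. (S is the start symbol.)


$ ∈ FOLLOW(S). For each A -> αBβ: add FIRST(β)\{ε} to FOLLOW(B); if β nullable, add FOLLOW(A).
FOLLOW(S) = {$}


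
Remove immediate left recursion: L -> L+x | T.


Left-recursive alternatives: L+x; non-recursive: T
Introduce L': L -> TL', L' -> +xL' | ε


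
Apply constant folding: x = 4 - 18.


4 - 18 = -14 at compile time
Optimized: x = -14


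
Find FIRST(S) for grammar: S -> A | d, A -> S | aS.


Per alternative of S: FIRST(A) = {a, d}; FIRST(d) = {d}
FIRST(S) = {a, d}


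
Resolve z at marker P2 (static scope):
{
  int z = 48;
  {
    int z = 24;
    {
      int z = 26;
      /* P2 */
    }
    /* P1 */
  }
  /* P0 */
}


z declared in the same block as P2
z = 26


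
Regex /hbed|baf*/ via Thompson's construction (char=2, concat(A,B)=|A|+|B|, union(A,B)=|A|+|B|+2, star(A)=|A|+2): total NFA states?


Syntax tree has 7 char leaf(s), 1 union(s), 1 star(s)
chars contribute 7×2 = 14; each union adds +2; each star adds +2
Total: 14 + 2 + 2 = 18 states


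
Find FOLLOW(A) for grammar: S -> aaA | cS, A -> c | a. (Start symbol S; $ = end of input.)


$ ∈ FOLLOW(S). For each A -> αBβ: add FIRST(β)\{ε} to FOLLOW(B); if β nullable, add FOLLOW(A).
FOLLOW(A) = {$}


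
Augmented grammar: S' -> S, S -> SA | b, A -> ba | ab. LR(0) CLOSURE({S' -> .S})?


Start: S' -> .S
For each item with dot before a nonterminal B, add B -> .γ for every B-production
Closure: [S' -> .S, S -> .SA, S -> .b]


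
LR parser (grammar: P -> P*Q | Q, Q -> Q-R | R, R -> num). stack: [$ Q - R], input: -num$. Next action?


handle 'Q-R' on top
Action: reduce (Q -> Q-R)


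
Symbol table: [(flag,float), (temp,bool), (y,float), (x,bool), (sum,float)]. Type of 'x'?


Lookup 'x' → type bool


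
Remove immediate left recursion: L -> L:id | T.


Left-recursive alternatives: L:id; non-recursive: T
Introduce L': L -> TL', L' -> :idL' | ε


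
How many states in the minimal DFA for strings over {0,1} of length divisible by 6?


Track length mod 6: states 0..5, accept at 0
Minimal DFA: 6 states


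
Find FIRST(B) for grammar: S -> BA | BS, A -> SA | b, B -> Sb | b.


Per alternative of B: FIRST(Sb) = {b}; FIRST(b) = {b}
FIRST(B) = {b}


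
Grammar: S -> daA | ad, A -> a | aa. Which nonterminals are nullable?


A nonterminal is nullable iff some alternative derives ε (directly, or every symbol in it is nullable)
Nullable: {}


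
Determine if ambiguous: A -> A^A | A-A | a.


'a^a-a' has two parse trees (no precedence encoded between ^ and -)
Ambiguous


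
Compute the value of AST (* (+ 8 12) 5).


Evaluate inner: (+ 8 12) = 20
Evaluate root: (* 20 5) = 100
Result: 100


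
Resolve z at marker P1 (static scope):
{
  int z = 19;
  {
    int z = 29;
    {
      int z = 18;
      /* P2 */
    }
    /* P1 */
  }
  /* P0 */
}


z declared in the same block as P1
z = 29


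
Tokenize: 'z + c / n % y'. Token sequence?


Scan left to right, longest-match per lexeme
Tokens: ID(z), OP(+), ID(c), OP(/), ID(n), OP(%), ID(y)


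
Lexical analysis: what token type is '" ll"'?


Pattern: double-quoted sequence
Type: STRING_LITERAL


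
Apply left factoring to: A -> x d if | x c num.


Common prefix: 'x'
Factored: A -> x A', A' -> d if | c num


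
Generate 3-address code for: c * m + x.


Break into single-operator statements:
t1 = c * m
t2 = t1 + x


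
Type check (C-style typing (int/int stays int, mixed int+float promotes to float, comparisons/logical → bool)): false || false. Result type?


Operand types: bool || bool
Rule: logical operators take bool operands and yield bool
Result type: bool


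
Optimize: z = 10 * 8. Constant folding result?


10 * 8 = 80 at compile time
Optimized: z = 80


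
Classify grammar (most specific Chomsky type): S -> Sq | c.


Left-linear: every RHS is a terminal or one nonterminal followed by a terminal
Classification: Type 3 (Regular)


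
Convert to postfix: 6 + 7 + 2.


Left to right (same or higher precedence on left)
Postfix: 6 7 + 2 +


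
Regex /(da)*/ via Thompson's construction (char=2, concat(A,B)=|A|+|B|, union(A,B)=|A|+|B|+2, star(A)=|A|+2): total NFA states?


Syntax tree has 2 char leaf(s), 0 union(s), 1 star(s)
chars contribute 2×2 = 4; each union adds +2; each star adds +2
Total: 4 + 0 + 2 = 6 states


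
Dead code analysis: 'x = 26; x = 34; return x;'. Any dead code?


first assignment to x is overwritten before any read
Dead: 'x = 26'


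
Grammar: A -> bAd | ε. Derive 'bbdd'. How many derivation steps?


Derivation: A => bAd => bbAdd => bbdd
Steps: 3


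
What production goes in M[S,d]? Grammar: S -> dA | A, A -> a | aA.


For [S, d]: 'd' ∈ FIRST(dA)
Entry: S -> dA


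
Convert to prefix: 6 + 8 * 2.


'*' binds tighter: tree is (+ 6 (* 8 2))
Prefix: + 6 * 8 2


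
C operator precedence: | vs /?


'/' is multiplicative (level 10); '|' is bitwise OR (level 3)
Higher level binds tighter
'/' has higher precedence than '|'


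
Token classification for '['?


Pattern: delimiter/punctuation
Type: PUNCTUATION


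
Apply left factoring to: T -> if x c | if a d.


Common prefix: 'if'
Factored: T -> if T', T' -> x c | a d


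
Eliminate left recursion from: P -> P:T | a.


Left-recursive alternatives: P:T; non-recursive: a
Introduce P': P -> aP', P' -> :TP' | ε


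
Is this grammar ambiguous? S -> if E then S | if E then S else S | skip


dangling else: 'if E then if E then skip else skip' parses two ways
Ambiguous


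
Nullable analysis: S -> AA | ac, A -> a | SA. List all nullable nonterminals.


A nonterminal is nullable iff some alternative derives ε (directly, or every symbol in it is nullable)
Nullable: {}


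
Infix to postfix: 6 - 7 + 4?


Left to right (same or higher precedence on left)
Postfix: 6 7 - 4 +


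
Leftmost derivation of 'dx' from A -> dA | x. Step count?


Derivation: A => dA => dx
Steps: 2


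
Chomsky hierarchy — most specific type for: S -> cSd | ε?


Single nonterminal LHS, but c^n d^n is not regular
Classification: Type 2 (Context-Free)


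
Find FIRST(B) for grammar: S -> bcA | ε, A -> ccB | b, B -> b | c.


Per alternative of B: FIRST(b) = {b}; FIRST(c) = {c}
FIRST(B) = {b, c}


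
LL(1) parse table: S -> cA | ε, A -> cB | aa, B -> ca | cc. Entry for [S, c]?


For [S, c]: 'c' ∈ FIRST(cA)
Entry: S -> cA


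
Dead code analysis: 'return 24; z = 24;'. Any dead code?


statement follows a return and is unreachable
Dead: 'z = 24'


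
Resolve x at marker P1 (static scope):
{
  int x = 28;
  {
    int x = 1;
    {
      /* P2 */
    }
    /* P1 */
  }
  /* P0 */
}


x declared in the same block as P1
x = 1


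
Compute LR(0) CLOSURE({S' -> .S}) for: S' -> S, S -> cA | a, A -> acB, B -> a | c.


Start: S' -> .S
For each item with dot before a nonterminal B, add B -> .γ for every B-production
Closure: [S' -> .S, S -> .cA, S -> .a]


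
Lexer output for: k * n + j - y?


Scan left to right, longest-match per lexeme
Tokens: ID(k), OP(*), ID(n), OP(+), ID(j), OP(-), ID(y)


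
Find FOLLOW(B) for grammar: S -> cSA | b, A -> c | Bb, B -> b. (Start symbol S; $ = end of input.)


$ ∈ FOLLOW(S). For each A -> αBβ: add FIRST(β)\{ε} to FOLLOW(B); if β nullable, add FOLLOW(A).
FOLLOW(B) = {b}


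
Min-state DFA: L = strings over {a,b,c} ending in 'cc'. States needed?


Track the longest suffix of input matching a prefix of 'cc': 3 classes (prefixes of length 0..2)
Minimal DFA: 3 states


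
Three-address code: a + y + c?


Break into single-operator statements:
t1 = a + y
t2 = t1 + c


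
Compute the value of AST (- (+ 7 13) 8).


Evaluate inner: (+ 7 13) = 20
Evaluate root: (- 20 8) = 12
Result: 12


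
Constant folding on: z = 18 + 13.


18 + 13 = 31 at compile time
Optimized: z = 31


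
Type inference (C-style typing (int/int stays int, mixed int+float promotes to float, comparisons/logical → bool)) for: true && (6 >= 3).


Operand types: bool && bool
Rule: logical operators take bool operands and yield bool
Result type: bool


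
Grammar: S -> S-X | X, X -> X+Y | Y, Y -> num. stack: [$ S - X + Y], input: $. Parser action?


handle 'X+Y' on top
Action: reduce (X -> X+Y)


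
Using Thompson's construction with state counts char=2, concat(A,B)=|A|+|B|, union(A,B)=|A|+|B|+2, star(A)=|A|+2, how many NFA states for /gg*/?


Syntax tree has 2 char leaf(s), 0 union(s), 1 star(s)
chars contribute 2×2 = 4; each union adds +2; each star adds +2
Total: 4 + 0 + 2 = 6 states


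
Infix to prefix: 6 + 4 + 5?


left-to-right (same/higher precedence on left): tree is (+ (+ 6 4) 5)
Prefix: + + 6 4 5


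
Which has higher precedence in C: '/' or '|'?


'/' is multiplicative (level 10); '|' is bitwise OR (level 3)
Higher level binds tighter
'/' has higher precedence than '|'


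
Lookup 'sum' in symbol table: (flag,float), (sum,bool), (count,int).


Lookup 'sum' → type bool


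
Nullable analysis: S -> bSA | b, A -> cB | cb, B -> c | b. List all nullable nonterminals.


A nonterminal is nullable iff some alternative derives ε (directly, or every symbol in it is nullable)
Nullable: {}


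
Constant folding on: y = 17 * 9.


17 * 9 = 153 at compile time
Optimized: y = 153


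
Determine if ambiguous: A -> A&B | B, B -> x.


precedence layered via separate nonterminal B: deterministic
Unambiguous


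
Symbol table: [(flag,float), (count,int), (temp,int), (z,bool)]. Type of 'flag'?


Lookup 'flag' → type float


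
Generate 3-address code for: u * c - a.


Break into single-operator statements:
t1 = u * c
t2 = t1 - a


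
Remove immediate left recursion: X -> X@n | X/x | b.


Left-recursive alternatives: X@n, X/x; non-recursive: b
Introduce X': X -> bX', X' -> @nX' | /xX' | ε


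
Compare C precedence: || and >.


'>' is relational (level 7); '||' is logical OR (level 1)
Higher level binds tighter
'>' has higher precedence than '||'


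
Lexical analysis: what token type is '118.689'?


Pattern: digits with a decimal point
Type: FLOAT_LITERAL


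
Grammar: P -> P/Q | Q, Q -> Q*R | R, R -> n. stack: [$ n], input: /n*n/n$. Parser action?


'n' on top is the handle for R -> n
Action: reduce (R -> n)


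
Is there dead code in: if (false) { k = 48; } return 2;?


condition is constant false, so the whole block is unreachable
Dead: 'if (false) { k = 48; }'


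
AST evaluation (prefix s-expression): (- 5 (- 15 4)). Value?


Evaluate inner: (- 15 4) = 11
Evaluate root: (- 5 11) = -6
Result: -6
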